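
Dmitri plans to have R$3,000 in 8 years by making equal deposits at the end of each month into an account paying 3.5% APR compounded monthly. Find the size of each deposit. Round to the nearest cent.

R$27.12

i = 0.035/12 = 0.00291667 per month; n = 8·12 = 96.
PMT = 3000 / ( [(1+0.00291667)^96 − 1] / 0.00291667 ) = 3000 / 110.602523 = 27.1242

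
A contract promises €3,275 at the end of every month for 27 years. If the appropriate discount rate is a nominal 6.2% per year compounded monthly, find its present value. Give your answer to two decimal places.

€514,509.66

i = 0.062/12 = 0.00516667 per month; n = 27·12 = 324.
Annuity factor a(324|0.00516667) = 157.102187; PV = 3275 × 157.102187 = 514,509.6621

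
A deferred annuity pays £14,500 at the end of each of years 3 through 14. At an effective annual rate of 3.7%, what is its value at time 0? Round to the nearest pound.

£128,778

PV at t=2 (ordinary 12-year annuity): 14500 × a(12|0.037) = 14500 × 9.550578 = 138,483.3783
PV₀ = 138,483.3783 / (1+0.037)^2 = 138,483.3783 / 1.075369 = 128,777.5436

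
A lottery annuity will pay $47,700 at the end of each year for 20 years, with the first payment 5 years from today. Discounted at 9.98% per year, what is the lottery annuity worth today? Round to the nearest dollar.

Value one period before first payment (t=4): 47700 × [1 − (1+0.0998)^(−20)] / 0.0998 = 47700 × 8.525199 = 406,651.9714
Discount back 4 years: 406,651.9714 × (1+0.0998)^(−4) = 406,651.9714 × 0.683510 = 277,950.8591

$277,951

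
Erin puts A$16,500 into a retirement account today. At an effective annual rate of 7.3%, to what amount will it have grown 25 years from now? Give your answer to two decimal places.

16,500 × (1+0.073)^25 = 16,500 × 5.820939 = 96,045.4937

A$96,045.49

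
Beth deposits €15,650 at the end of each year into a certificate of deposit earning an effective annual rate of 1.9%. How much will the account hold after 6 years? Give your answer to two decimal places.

€98,474.87

FV = 15650 × [(1+0.019)^6 − 1] / 0.019 = 15650 × 6.292324 = 98,474.8654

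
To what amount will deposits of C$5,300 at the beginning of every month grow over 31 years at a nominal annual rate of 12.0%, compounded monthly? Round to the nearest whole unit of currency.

Periodic rate i = 0.12/12 = 0.01; n = 31 × 12 = 372 periods.
Accumulation factor s(372|0.01) × (1+i) = 3990.404523; FV = 5300 × 3990.404523 = 21,149,143.9714
Payments are at the start of each period, so multiply by (1+i).

C$21,149,144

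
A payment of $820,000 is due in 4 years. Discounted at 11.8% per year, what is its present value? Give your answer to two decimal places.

Discount factor = (1+0.118)^(−4) = 0.640078; PV = 820,000 × 0.640078 = 524,863.8215

$524,863.82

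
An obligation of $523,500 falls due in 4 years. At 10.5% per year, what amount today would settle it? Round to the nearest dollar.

PV = FV·(1+i)^(−n) = 523,500 × 0.670735 = 351,129.7069

$351,130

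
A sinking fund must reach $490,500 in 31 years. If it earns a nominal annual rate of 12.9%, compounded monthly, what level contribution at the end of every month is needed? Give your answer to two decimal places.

$100.64

Periodic rate i = 0.129/12 = 0.01075; n = 31 × 12 = 372 periods.
PMT = 490500 / ( [(1+0.01075)^372 − 1] / 0.01075 ) = 490500 / 4873.660842 = 100.6430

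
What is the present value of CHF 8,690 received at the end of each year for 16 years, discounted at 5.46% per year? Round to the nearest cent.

PV = 8690 × [1 − (1+0.0546)^(−16)] / 0.0546 = 8690 × 10.491482 = 91,170.9813

CHF 91,170.98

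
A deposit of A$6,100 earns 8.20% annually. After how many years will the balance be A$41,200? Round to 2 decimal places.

(1+i)^n = 41200/6100 = 6.75410, so n = ln 6.75410 / ln 1.082 = 24.2370 years

24.24 years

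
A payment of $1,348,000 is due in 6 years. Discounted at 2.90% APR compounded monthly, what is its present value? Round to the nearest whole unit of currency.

i = 0.029/12 = 0.00241667 per month; n = 6·12 = 72.
Discount factor = (1+0.00241667)^(−72) = 0.840473; PV = 1,348,000 × 0.840473 = 1,132,958.0144

$1,132,958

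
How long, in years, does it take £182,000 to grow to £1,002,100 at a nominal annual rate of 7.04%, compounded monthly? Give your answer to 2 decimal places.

Periodic rate i = 0.0704/12 = 0.00586667.
n = ln(1.0021e+06/182000) / ln(1+0.00586667) = ln(5.50604) / 0.005850 = 291.6214 months
= 291.6214/12 years

24.30 years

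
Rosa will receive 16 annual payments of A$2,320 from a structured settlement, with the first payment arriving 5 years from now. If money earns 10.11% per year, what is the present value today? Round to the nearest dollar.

A$12,267

PV at t=4 (ordinary 16-year annuity): 2320 × a(16|0.1011) = 2320 × 7.772735 = 18,032.7452
PV₀ = 18,032.7452 / (1+0.1011)^4 = 18,032.7452 / 1.469965 = 12,267.4641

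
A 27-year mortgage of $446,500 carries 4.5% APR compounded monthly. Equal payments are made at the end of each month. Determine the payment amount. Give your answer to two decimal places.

With 12 periods per year: i = 0.00375, n = 324.
PMT = 446500 / ( [1 − (1+0.00375)^(−324)] / 0.00375 ) = 446500 / 187.363990 = 2,383.0620

$2,383.06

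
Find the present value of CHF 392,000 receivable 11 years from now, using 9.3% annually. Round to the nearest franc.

CHF 147,389

PV = 392,000 / (1 + 0.093)^11 = 392,000 / 2.659633 = 147,388.7330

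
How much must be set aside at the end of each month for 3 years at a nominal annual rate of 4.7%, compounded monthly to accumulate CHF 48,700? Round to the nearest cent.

CHF 1,262.29

With 12 periods per year: i = 0.00391667, n = 36.
PMT = 48700 / ( [(1+0.00391667)^36 − 1] / 0.00391667 ) = 48700 / 38.580659 = 1,262.2905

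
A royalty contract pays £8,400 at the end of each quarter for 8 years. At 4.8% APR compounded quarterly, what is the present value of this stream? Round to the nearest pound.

£222,117

i = 0.048/4 = 0.012 per quarter; n = 8·4 = 32.
PV = 8400 × [1 − (1+0.012)^(−32)] / 0.012 = 8400 × 26.442492 = 222,116.9356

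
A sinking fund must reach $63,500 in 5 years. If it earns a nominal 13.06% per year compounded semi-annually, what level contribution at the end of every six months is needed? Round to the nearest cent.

$4,699.00

With 2 periods per year: i = 0.0653, n = 10.
FV-annuity factor = 13.513505; PMT = 63500 / 13.513505 = 4,699.0029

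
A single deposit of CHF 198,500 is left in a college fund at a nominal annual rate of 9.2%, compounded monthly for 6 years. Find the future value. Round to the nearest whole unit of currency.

Periodic rate i = 0.092/12 = 0.00766667; n = 6 × 12 = 72 periods.
FV = 198,500 × (1 + 0.00766667)^72 = 344,014.5157

CHF 344,015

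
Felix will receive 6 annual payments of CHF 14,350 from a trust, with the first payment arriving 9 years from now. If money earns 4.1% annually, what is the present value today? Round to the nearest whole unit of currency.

PV at t=8 (ordinary 6-year annuity): 14350 × a(6|0.041) = 14350 × 5.225114 = 74,980.3866
PV₀ = 74,980.3866 / (1+0.041)^8 = 74,980.3866 / 1.379132 = 54,367.8100

CHF 54,368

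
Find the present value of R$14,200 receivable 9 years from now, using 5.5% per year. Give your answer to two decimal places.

PV = FV·(1+i)^(−n) = 14,200 × 0.617629 = 8,770.3355

R$8,770.34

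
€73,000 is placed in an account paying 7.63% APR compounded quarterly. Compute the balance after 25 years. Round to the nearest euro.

Periodic rate i = 0.0763/4 = 0.019075; n = 25 × 4 = 100 periods.
FV = 73,000 × (1 + 0.019075)^100 = 482,989.4213

€482,989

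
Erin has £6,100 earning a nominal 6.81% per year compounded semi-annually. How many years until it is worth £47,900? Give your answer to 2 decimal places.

Periodic rate i = 0.0681/2 = 0.03405.
n = ln(47900/6100) / ln(1+0.03405) = ln(7.85246) / 0.033483 = 61.5482 half-years
= 61.5482/2 years

30.77 years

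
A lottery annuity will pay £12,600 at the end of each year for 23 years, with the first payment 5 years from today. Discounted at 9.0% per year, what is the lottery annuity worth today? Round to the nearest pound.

PV at t=4 (ordinary 23-year annuity): 12600 × a(23|0.09) = 12600 × 9.580207 = 120,710.6060
Discount back 4 years: 120,710.6060 × (1+0.09)^(−4) = 120,710.6060 × 0.708425 = 85,514.4366

£85,514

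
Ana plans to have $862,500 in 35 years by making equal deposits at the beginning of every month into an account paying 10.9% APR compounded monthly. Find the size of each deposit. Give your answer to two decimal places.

$178.06

i = 0.109/12 = 0.00908333 per month; n = 35·12 = 420.
FV-annuity factor × (1+i) = 4843.817488; PMT = 862500 / 4843.817488 = 178.0620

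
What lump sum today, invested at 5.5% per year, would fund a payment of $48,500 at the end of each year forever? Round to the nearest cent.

$881,818.18

PV = C/r = 48500/0.055 = 881,818.1818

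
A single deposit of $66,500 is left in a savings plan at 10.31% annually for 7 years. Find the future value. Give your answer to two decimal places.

$132,167.85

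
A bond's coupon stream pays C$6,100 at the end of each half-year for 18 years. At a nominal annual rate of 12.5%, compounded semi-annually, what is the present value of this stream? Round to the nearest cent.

With 2 periods per year: i = 0.0625, n = 36.
PV = 6100 × [1 − (1+0.0625)^(−36)] / 0.0625 = 6100 × 14.195827 = 86,594.5445

C$86,594.54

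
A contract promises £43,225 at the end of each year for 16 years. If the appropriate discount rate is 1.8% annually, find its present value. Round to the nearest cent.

£596,302.26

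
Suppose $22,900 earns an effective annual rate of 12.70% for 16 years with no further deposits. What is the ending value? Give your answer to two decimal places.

$155,102.26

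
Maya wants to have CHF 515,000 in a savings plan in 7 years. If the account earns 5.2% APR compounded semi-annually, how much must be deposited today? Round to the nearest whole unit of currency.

i = 0.052/2 = 0.026 per half-year; n = 7·2 = 14.
PV = FV·(1+i)^(−n) = 515,000 × 0.698131 = 359,537.4867

CHF 359,537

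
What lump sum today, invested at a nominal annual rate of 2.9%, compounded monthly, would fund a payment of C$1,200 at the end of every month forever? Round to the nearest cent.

C$496,551.72

Periodic rate i = 0.029/12 = 0.00241667.
PV = C/r = 1200/0.00241667 = 496,551.7241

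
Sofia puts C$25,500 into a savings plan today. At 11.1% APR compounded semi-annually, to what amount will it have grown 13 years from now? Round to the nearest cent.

C$103,861.44

Periodic rate i = 0.111/2 = 0.0555; n = 13 × 2 = 26 periods.
FV = 25,500 × (1 + 0.0555)^26 = 103,861.4447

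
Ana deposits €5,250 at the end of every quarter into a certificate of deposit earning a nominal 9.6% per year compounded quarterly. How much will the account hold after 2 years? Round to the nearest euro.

€45,703

i = 0.096/4 = 0.024 per quarter; n = 2·4 = 8.
FV = 5250 × [(1+0.024)^8 − 1] / 0.024 = 5250 × 8.705242 = 45,702.5230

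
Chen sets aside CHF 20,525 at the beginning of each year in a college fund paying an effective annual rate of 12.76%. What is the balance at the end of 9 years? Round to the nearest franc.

Accumulation factor s(9|0.1276) × (1+i) = 17.206548; FV = 20525 × 17.206548 = 353,164.4040
(Beginning-of-period payments → annuity-due factor ×(1+i).)

CHF 353,164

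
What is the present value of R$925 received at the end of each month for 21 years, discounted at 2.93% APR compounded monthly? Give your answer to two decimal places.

Periodic rate i = 0.0293/12 = 0.00244167; n = 21 × 12 = 252 periods.
PV = PMT · [1 − (1+i)^(−n)] / i = 925 · 188.033768 = 173,931.2356

R$173,931.24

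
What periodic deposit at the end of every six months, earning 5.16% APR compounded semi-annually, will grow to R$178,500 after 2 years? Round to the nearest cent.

With 2 periods per year: i = 0.0258, n = 4.
FV-annuity factor = 4.157480; PMT = 178500 / 4.157480 = 42,934.6651

R$42,934.67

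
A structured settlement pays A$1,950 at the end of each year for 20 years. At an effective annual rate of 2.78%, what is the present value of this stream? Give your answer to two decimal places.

Annuity factor a(20|0.0278) = 15.184648; PV = 1950 × 15.184648 = 29,610.0636

A$29,610.06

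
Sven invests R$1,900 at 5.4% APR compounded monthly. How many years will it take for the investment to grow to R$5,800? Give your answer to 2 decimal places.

20.71 years

Periodic rate i = 0.054/12 = 0.0045.
(1+i)^n = 5800/1900 = 3.05263, so n = ln 3.05263 / ln 1.0045 = 248.5585 months
= 248.5585/12 years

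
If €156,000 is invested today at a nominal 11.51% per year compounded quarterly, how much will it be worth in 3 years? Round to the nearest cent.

Periodic rate i = 0.1151/4 = 0.028775; n = 3 × 4 = 12 periods.
FV = 156,000 × (1 + 0.028775)^12 = 219,265.0552

€219,265.06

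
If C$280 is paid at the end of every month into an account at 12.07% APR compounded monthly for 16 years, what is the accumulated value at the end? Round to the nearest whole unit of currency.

C$162,337

Periodic rate i = 0.1207/12 = 0.0100583; n = 16 × 12 = 192 periods.
FV = PMT · [(1+i)^n − 1] / i = 280 · 579.773483 = 162,336.5753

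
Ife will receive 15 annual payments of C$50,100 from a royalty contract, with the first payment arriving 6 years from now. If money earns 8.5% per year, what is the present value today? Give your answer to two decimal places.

PV at t=5 (ordinary 15-year annuity): 50100 × a(15|0.085) = 50100 × 8.304237 = 416,042.2524
PV₀ = 416,042.2524 / (1+0.085)^5 = 416,042.2524 / 1.503657 = 276,686.9959

C$276,687.00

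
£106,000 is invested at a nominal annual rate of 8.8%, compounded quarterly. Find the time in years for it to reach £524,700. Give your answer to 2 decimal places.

18.37 years

Periodic rate i = 0.088/4 = 0.022.
(1+i)^n = 524700/106000 = 4.95000, so n = ln 4.95000 / ln 1.022 = 73.4962 quarters
= 73.4962/4 years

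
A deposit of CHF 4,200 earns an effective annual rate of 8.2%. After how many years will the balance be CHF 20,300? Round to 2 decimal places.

n = ln(20300/4200) / ln(1+0.082) = ln(4.83333) / 0.078811 = 19.9913 years

19.99 years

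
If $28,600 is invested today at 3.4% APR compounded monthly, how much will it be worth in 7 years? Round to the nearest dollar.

$36,273

i = 0.034/12 = 0.00283333 per month; n = 7·12 = 84.
FV = 28,600 × (1 + 0.00283333)^84 = 36,272.8739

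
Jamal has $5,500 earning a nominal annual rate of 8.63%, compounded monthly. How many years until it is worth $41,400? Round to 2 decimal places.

Periodic rate i = 0.0863/12 = 0.00719167.
n = ln(41400/5500) / ln(1+0.00719167) = ln(7.52727) / 0.007166 = 281.6847 months
= 281.6847/12 years

23.47 years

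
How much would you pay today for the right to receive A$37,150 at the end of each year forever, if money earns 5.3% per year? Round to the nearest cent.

PV = PMT / i = 37150 / 0.053 = 700,943.3962

A$700,943.40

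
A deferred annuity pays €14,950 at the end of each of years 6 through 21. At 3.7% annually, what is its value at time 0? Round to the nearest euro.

Value one period before first payment (t=5): 14950 × [1 − (1+0.037)^(−16)] / 0.037 = 14950 × 11.914462 = 178,121.2115
PV₀ = 178,121.2115 / (1+0.037)^5 = 178,121.2115 / 1.199206 = 148,532.6257

€148,533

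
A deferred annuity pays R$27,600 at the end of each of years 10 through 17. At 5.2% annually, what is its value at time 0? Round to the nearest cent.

R$112,127.50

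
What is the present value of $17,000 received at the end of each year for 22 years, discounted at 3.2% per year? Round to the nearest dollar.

PV = 17000 × [1 − (1+0.032)^(−22)] / 0.032 = 17000 × 15.622242 = 265,578.1117

$265,578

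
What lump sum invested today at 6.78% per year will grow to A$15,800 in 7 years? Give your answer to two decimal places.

PV = FV·(1+i)^(−n) = 15,800 × 0.631787 = 9,982.2323

A$9,982.23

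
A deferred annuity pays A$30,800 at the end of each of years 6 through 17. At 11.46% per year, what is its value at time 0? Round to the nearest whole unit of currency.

A$113,737

Value one period before first payment (t=5): 30800 × [1 − (1+0.1146)^(−12)] / 0.1146 = 30800 × 6.352516 = 195,657.4977
Discount back 5 years: 195,657.4977 × (1+0.1146)^(−5) = 195,657.4977 × 0.581306 = 113,736.8776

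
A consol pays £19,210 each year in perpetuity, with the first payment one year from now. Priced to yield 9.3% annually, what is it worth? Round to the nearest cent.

£206,559.14

PV = C/r = 19210/0.093 = 206,559.1398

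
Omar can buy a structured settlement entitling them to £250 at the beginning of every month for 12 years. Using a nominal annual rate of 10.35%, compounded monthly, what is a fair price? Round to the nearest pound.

i = 0.1035/12 = 0.008625 per month; n = 12·12 = 144.
Annuity factor a(144|0.008625) × (1+i) = 82.988124; PV = 250 × 82.988124 = 20,747.0311
Payments are at the start of each period, so multiply by (1+i).

£20,747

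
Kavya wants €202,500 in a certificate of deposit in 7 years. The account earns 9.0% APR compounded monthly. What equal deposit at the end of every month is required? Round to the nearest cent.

With 12 periods per year: i = 0.0075, n = 84.
PMT = 202500 / ( [(1+0.0075)^84 − 1] / 0.0075 ) = 202500 / 116.426928 = 1,739.2883

€1,739.29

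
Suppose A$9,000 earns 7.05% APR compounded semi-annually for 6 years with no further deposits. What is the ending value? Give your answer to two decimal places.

A$13,639.09

With 2 periods per year: i = 0.03525, n = 12.
FV = 9,000 × (1 + 0.03525)^12 = 13,639.0895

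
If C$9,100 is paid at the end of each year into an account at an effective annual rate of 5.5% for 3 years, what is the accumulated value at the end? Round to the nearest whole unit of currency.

C$28,829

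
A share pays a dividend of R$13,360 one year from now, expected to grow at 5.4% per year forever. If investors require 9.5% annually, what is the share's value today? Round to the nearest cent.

PV = PMT / (i − g) = 13360 / (0.095 − 0.054) = 13360 / 0.041000 = 325,853.6585

R$325,853.66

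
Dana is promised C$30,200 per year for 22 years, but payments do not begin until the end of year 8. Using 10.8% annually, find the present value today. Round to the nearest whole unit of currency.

C$122,110

PV at t=7 (ordinary 22-year annuity): 30200 × a(22|0.108) = 30200 × 8.289416 = 250,340.3656
Discount back 7 years: 250,340.3656 × (1+0.108)^(−7) = 250,340.3656 × 0.487777 = 122,110.3734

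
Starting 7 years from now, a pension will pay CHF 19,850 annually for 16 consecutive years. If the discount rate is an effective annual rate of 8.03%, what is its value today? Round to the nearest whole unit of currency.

Value one period before first payment (t=6): 19850 × [1 − (1+0.0803)^(−16)] / 0.0803 = 19850 × 8.834418 = 175,363.1973
Discount back 6 years: 175,363.1973 × (1+0.0803)^(−6) = 175,363.1973 × 0.629120 = 110,324.5586

CHF 110,325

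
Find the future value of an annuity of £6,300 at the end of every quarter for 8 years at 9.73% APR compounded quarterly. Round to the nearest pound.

With 4 periods per year: i = 0.024325, n = 32.
FV = 6300 × [(1+0.024325)^32 − 1] / 0.024325 = 6300 × 47.596617 = 299,858.6885

£299,859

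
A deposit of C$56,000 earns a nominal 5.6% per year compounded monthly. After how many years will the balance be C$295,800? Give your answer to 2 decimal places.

Periodic rate i = 0.056/12 = 0.00466667.
n = ln(295800/56000) / ln(1+0.00466667) = ln(5.28214) / 0.004656 = 357.4741 months
= 357.4741/12 years

29.79 years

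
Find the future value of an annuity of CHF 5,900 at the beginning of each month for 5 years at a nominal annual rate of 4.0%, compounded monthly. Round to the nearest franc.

CHF 392,468

With 12 periods per year: i = 0.00333333, n = 60.
Accumulation factor s(60|0.00333333) × (1+i) = 66.519975; FV = 5900 × 66.519975 = 392,467.8512
(Beginning-of-period payments → annuity-due factor ×(1+i).)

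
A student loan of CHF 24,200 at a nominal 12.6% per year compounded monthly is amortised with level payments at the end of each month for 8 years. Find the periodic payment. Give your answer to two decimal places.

Periodic rate i = 0.126/12 = 0.0105; n = 8 × 12 = 96 periods.
Annuity-PV factor = 60.297992; PMT = 24200 / 60.297992 = 401.3401

CHF 401.34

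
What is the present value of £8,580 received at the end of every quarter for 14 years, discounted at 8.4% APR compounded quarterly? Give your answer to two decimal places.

i = 0.084/4 = 0.021 per quarter; n = 14·4 = 56.
PV = PMT · [1 − (1+i)^(−n)] / i = 8580 · 32.748083 = 280,978.5498

£280,978.55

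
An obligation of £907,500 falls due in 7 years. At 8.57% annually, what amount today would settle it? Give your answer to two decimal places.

PV = 907,500 / (1 + 0.0857)^7 = 907,500 / 1.778152 = 510,361.3398

£510,361.34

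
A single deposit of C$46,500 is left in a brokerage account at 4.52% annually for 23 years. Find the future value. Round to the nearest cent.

C$128,540.26

FV = PV·(1+i)^n = 46,500 × 2.764307 = 128,540.2609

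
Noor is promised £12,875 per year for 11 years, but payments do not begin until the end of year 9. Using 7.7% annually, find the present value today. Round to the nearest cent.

£51,523.18

PV at t=8 (ordinary 11-year annuity): 12875 × a(11|0.077) = 12875 × 7.244043 = 93,267.0550
PV₀ = 93,267.0550 / (1+0.077)^8 = 93,267.0550 / 1.810196 = 51,523.1773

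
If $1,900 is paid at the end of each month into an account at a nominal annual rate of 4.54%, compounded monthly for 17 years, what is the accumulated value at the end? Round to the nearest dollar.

i = 0.0454/12 = 0.00378333 per month; n = 17·12 = 204.
FV = PMT · [(1+i)^n − 1] / i = 1900 · 306.742376 = 582,810.5153

$582,811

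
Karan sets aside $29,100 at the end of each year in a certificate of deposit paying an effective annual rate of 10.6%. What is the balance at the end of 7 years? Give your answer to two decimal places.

$281,213.43

Accumulation factor s(7|0.106) = 9.663692; FV = 29100 × 9.663692 = 281,213.4330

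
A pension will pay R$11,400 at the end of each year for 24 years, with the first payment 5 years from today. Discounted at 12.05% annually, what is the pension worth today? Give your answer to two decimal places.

Value one period before first payment (t=4): 11400 × [1 − (1+0.1205)^(−24)] / 0.1205 = 11400 × 7.757841 = 88,439.3885
PV₀ = 88,439.3885 / (1+0.1205)^4 = 88,439.3885 / 1.576331 = 56,104.5764

R$56,104.58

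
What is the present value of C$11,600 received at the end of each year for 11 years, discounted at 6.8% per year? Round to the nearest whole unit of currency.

PV = PMT · [1 − (1+i)^(−n)] / i = 11600 · 7.573948 = 87,857.8024

C$87,858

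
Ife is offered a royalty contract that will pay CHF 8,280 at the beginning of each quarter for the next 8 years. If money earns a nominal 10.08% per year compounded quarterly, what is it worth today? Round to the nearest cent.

i = 0.1008/4 = 0.0252 per quarter; n = 8·4 = 32.
Annuity factor a(32|0.0252) × (1+i) = 22.336897; PV = 8280 × 22.336897 = 184,949.5051
(annuity-due: payments at period start, so ×(1+i).)

CHF 184,949.51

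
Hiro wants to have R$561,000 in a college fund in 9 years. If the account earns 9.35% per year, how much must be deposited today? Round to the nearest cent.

R$250,953.80

PV = FV·(1+i)^(−n) = 561,000 × 0.447333 = 250,953.7992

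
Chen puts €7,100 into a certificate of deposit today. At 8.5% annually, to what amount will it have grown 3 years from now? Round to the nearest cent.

7,100 × (1+0.085)^3 = 7,100 × 1.277289 = 9,068.7528

€9,068.75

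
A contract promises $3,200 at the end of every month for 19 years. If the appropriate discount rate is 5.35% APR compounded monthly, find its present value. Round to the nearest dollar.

$457,443

i = 0.0535/12 = 0.00445833 per month; n = 19·12 = 228.
PV = 3200 × [1 − (1+0.00445833)^(−228)] / 0.00445833 = 3200 × 142.950800 = 457,442.5602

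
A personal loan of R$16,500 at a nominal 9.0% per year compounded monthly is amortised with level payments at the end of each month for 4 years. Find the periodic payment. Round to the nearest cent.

i = 0.09/12 = 0.0075 per month; n = 4·12 = 48.
Annuity-PV factor = 40.184782; PMT = 16500 / 40.184782 = 410.6032

R$410.60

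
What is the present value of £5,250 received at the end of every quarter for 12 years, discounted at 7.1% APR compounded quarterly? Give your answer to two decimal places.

Periodic rate i = 0.071/4 = 0.01775; n = 12 × 4 = 48 periods.
Annuity factor a(48|0.01775) = 32.126159; PV = 5250 × 32.126159 = 168,662.3366

£168,662.34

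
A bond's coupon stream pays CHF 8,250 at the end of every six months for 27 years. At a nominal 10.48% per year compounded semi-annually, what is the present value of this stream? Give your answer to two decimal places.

Periodic rate i = 0.1048/2 = 0.0524; n = 27 × 2 = 54 periods.
PV = PMT · [1 − (1+i)^(−n)] / i = 8250 · 17.873641 = 147,457.5351

CHF 147,457.54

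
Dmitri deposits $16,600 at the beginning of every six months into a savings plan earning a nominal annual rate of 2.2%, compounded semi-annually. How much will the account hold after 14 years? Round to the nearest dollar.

$546,830

i = 0.022/2 = 0.011 per half-year; n = 14·2 = 28.
Accumulation factor s(28|0.011) × (1+i) = 32.941565; FV = 16600 × 32.941565 = 546,829.9728
Payments are at the start of each period, so multiply by (1+i).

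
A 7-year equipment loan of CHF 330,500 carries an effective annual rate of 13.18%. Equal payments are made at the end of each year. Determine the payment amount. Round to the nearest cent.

CHF 75,148.76

Annuity-PV factor = 4.397943; PMT = 330500 / 4.397943 = 75,148.7648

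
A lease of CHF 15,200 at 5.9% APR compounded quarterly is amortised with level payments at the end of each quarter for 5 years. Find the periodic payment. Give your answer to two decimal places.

With 4 periods per year: i = 0.01475, n = 20.
Annuity-PV factor = 17.211025; PMT = 15200 / 17.211025 = 883.1548

CHF 883.15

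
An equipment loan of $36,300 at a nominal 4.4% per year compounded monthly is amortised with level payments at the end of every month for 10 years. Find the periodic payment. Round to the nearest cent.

$374.46

With 12 periods per year: i = 0.00366667, n = 120.
PMT = 36300 / ( [1 − (1+0.00366667)^(−120)] / 0.00366667 ) = 36300 / 96.939577 = 374.4601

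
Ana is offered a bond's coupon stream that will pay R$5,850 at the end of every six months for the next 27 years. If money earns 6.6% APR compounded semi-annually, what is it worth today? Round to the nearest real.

R$146,567

With 2 periods per year: i = 0.033, n = 54.
PV = PMT · [1 − (1+i)^(−n)] / i = 5850 · 25.054125 = 146,566.6340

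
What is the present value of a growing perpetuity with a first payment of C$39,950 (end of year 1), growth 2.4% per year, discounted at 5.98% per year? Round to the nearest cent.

C$1,115,921.79

PV = D₁/(r − g) = 39950/(0.0598 − 0.024) = 1,115,921.7877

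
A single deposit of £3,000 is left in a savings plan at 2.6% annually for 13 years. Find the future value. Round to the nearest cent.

FV = PV·(1+i)^n = 3,000 × 1.396097 = 4,188.2919

£4,188.29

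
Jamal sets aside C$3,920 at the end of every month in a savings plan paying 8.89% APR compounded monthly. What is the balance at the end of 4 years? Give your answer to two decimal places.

C$224,970.46

With 12 periods per year: i = 0.00740833, n = 48.
FV = 3920 × [(1+0.00740833)^48 − 1] / 0.00740833 = 3920 × 57.390423 = 224,970.4573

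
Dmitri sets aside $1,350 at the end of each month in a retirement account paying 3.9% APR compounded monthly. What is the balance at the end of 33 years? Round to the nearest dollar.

$1,085,962

With 12 periods per year: i = 0.00325, n = 396.
FV = PMT · [(1+i)^n − 1] / i = 1350 · 804.416622 = 1,085,962.4391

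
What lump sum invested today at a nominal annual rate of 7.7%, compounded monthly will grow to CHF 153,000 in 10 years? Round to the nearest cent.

i = 0.077/12 = 0.00641667 per month; n = 10·12 = 120.
PV = 153,000 / (1 + 0.00641667)^120 = 153,000 / 2.154460 = 71,015.4757

CHF 71,015.48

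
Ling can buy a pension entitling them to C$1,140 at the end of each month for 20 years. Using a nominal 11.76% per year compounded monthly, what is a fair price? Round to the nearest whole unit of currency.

i = 0.1176/12 = 0.0098 per month; n = 20·12 = 240.
Annuity factor a(240|0.0098) = 92.216870; PV = 1140 × 92.216870 = 105,127.2314

C$105,127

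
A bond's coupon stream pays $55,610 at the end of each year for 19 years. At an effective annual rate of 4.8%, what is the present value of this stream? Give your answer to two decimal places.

$683,154.68

Annuity factor a(19|0.048) = 12.284745; PV = 55610 × 12.284745 = 683,154.6819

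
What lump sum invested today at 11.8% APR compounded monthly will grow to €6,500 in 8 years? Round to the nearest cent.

€2,540.63

i = 0.118/12 = 0.00983333 per month; n = 8·12 = 96.
PV = FV·(1+i)^(−n) = 6,500 × 0.390867 = 2,540.6331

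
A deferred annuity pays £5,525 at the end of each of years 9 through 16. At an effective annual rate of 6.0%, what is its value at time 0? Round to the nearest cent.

£21,525.96

PV at t=8 (ordinary 8-year annuity): 5525 × a(8|0.06) = 5525 × 6.209794 = 34,309.1108
PV₀ = 34,309.1108 / (1+0.06)^8 = 34,309.1108 / 1.593848 = 21,525.9606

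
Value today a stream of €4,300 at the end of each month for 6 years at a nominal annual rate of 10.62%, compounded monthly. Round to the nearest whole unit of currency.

€228,238

With 12 periods per year: i = 0.00885, n = 72.
Annuity factor a(72|0.00885) = 53.078511; PV = 4300 × 53.078511 = 228,237.5960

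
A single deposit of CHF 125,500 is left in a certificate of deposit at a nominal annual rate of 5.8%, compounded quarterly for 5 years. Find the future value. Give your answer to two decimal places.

CHF 167,372.75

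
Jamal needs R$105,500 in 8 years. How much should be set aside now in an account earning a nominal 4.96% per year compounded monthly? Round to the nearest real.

R$71,003

With 12 periods per year: i = 0.00413333, n = 96.
PV = FV·(1+i)^(−n) = 105,500 × 0.673019 = 71,003.4703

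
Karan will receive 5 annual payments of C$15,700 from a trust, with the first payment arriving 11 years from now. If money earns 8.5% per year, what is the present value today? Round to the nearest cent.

C$27,363.35

PV at t=10 (ordinary 5-year annuity): 15700 × a(5|0.085) = 15700 × 3.940642 = 61,868.0806
PV₀ = 61,868.0806 / (1+0.085)^10 = 61,868.0806 / 2.260983 = 27,363.3497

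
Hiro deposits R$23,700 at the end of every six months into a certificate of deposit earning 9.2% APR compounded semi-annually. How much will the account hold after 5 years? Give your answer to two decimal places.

R$292,589.14

Periodic rate i = 0.092/2 = 0.046; n = 5 × 2 = 10 periods.
FV = PMT · [(1+i)^n − 1] / i = 23700 · 12.345533 = 292,589.1389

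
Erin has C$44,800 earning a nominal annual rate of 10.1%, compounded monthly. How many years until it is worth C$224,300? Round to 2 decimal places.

16.02 years

Periodic rate i = 0.101/12 = 0.00841667.
n = ln(224300/44800) / ln(1+0.00841667) = ln(5.00670) / 0.008381 = 192.1836 months
= 192.1836/12 years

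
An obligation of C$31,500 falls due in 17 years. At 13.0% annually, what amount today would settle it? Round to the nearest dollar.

C$3,944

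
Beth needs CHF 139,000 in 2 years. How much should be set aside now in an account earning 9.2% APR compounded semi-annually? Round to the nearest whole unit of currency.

CHF 116,115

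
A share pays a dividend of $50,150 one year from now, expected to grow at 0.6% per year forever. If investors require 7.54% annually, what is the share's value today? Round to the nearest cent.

$722,622.48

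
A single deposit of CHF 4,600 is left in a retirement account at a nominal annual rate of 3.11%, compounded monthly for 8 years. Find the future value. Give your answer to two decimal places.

CHF 5,897.53

Periodic rate i = 0.0311/12 = 0.00259167; n = 8 × 12 = 96 periods.
4,600 × (1+0.00259167)^96 = 4,600 × 1.282073 = 5,897.5349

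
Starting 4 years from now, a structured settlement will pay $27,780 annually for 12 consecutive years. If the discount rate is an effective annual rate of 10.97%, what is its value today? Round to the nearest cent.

PV at t=3 (ordinary 12-year annuity): 27780 × a(12|0.1097) = 27780 × 6.501645 = 180,615.7077
PV₀ = 180,615.7077 / (1+0.1097)^3 = 180,615.7077 / 1.366522 = 132,171.7861

$132,171.79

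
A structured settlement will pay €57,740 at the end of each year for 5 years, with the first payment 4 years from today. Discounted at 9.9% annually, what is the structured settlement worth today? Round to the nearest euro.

€165,319

Value one period before first payment (t=3): 57740 × [1 − (1+0.099)^(−5)] / 0.099 = 57740 × 3.800491 = 219,440.3413
Discount back 3 years: 219,440.3413 × (1+0.099)^(−3) = 219,440.3413 × 0.753368 = 165,319.2372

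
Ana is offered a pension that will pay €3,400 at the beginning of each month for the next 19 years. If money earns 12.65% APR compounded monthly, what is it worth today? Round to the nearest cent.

€296,092.27

Periodic rate i = 0.1265/12 = 0.0105417; n = 19 × 12 = 228 periods.
PV = PMT · [1 − (1+i)^(−n)] / i × (1+i) = 3400 · 87.085963 = 296,092.2736
(annuity-due: payments at period start, so ×(1+i).)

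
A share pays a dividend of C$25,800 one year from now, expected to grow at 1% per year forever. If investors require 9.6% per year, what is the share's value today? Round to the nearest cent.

C$300,000.00

PV = PMT / (i − g) = 25800 / (0.096 − 0.01) = 25800 / 0.086000 = 300,000.0000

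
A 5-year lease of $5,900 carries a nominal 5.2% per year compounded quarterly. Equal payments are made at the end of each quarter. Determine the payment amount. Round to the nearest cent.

$336.91

i = 0.052/4 = 0.013 per quarter; n = 5·4 = 20.
PMT = 5900 / ( [1 − (1+0.013)^(−20)] / 0.013 ) = 5900 / 17.511957 = 336.9127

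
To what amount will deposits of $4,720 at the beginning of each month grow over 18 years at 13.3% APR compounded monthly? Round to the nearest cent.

$4,225,706.08

Periodic rate i = 0.133/12 = 0.0110833; n = 18 × 12 = 216 periods.
FV = 4720 × [(1+0.0110833)^216 − 1] / 0.0110833 × (1+i) = 4720 × 895.276712 = 4,225,706.0814
(Beginning-of-period payments → annuity-due factor ×(1+i).)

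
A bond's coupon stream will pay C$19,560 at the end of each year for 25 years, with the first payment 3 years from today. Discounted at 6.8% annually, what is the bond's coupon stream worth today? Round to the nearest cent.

Value one period before first payment (t=2): 19560 × [1 − (1+0.068)^(−25)] / 0.068 = 19560 × 11.866592 = 232,110.5442
PV₀ = 232,110.5442 / (1+0.068)^2 = 232,110.5442 / 1.140624 = 203,494.3542

C$203,494.35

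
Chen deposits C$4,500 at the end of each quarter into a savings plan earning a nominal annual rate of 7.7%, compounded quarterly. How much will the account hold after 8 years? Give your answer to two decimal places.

Periodic rate i = 0.077/4 = 0.01925; n = 8 × 4 = 32 periods.
FV = PMT · [(1+i)^n − 1] / i = 4500 · 43.672734 = 196,527.3041

C$196,527.30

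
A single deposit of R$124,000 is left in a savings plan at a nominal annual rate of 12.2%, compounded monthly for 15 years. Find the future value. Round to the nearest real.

R$765,892

Periodic rate i = 0.122/12 = 0.0101667; n = 15 × 12 = 180 periods.
FV = 124,000 × (1 + 0.0101667)^180 = 765,892.3610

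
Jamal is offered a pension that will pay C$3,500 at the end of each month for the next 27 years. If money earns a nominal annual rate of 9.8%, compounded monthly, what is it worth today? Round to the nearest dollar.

C$397,843

Periodic rate i = 0.098/12 = 0.00816667; n = 27 × 12 = 324 periods.
PV = 3500 × [1 − (1+0.00816667)^(−324)] / 0.00816667 = 3500 × 113.669295 = 397,842.5325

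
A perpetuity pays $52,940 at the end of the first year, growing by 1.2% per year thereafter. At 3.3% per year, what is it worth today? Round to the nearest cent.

$2,520,952.38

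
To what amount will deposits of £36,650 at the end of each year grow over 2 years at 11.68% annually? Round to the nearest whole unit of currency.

FV = 36650 × [(1+0.1168)^2 − 1] / 0.1168 = 36650 × 2.116800 = 77,580.7200

£77,581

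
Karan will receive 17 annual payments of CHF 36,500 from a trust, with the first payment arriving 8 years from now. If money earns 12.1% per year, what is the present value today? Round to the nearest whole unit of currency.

CHF 116,150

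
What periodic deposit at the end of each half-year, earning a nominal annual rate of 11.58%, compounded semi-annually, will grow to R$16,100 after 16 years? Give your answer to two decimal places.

With 2 periods per year: i = 0.0579, n = 32.
PMT = 16100 / ( [(1+0.0579)^32 − 1] / 0.0579 ) = 16100 / 87.333058 = 184.3517

R$184.35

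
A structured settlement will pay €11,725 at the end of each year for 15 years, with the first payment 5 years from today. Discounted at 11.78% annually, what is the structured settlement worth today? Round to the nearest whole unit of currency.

€51,758

Value one period before first payment (t=4): 11725 × [1 − (1+0.1178)^(−15)] / 0.1178 = 11725 × 6.891640 = 80,804.4782
PV₀ = 80,804.4782 / (1+0.1178)^4 = 80,804.4782 / 1.561192 = 51,758.1815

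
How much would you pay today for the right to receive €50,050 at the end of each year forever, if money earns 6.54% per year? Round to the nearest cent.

€765,290.52

PV = PMT / i = 50050 / 0.0654 = 765,290.5199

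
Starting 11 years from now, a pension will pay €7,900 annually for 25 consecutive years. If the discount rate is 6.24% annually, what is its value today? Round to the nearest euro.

Value one period before first payment (t=10): 7900 × [1 − (1+0.0624)^(−25)] / 0.0624 = 7900 × 12.496948 = 98,725.8904
PV₀ = 98,725.8904 / (1+0.0624)^10 = 98,725.8904 / 1.831811 = 53,895.2436

€53,895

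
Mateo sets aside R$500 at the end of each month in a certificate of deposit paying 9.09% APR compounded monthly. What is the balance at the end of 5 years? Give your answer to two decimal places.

i = 0.0909/12 = 0.007575 per month; n = 5·12 = 60.
FV = 500 × [(1+0.007575)^60 − 1] / 0.007575 = 500 × 75.602577 = 37,801.2886

R$37,801.29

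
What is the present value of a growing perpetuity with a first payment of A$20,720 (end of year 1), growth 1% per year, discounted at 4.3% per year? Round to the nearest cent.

A$627,878.79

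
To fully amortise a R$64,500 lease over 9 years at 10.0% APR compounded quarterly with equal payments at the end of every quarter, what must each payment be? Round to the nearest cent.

i = 0.1/4 = 0.025 per quarter; n = 9·4 = 36.
Annuity-PV factor = 23.556251; PMT = 64500 / 23.556251 = 2,738.1267

R$2,738.13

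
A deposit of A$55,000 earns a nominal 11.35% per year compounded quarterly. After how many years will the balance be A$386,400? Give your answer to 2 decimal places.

Periodic rate i = 0.1135/4 = 0.028375.
n = ln(386400/55000) / ln(1+0.028375) = ln(7.02545) / 0.027980 = 69.6765 quarters
= 69.6765/4 years

17.42 years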